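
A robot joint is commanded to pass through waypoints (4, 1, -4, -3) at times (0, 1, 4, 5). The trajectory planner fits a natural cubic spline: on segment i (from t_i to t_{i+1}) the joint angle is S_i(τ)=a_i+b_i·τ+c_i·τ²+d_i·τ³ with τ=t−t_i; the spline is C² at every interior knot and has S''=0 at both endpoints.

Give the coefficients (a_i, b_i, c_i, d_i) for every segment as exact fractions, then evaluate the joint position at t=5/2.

  seg 0: a=4 b=-503/165 c=0 d=8/165
  seg 1: a=1 b=-479/165 c=8/55 d=4/45
  seg 2: a=-4 b=61/165 c=52/55 d=-52/165
S(5/2) = -30/11

Δ: Δ0=-3, Δ1=-5/3, Δ2=1
row 1: diag=8, rhs=8; c'=3/8, d'=1
row 2: denom=8−3·3/8=55/8; d'=(16−3·1)/(55/8)=104/55
back: M2=104/55
back: M1=1−3/8·104/55=16/55
M: M0=0, M1=16/55, M2=104/55, M3=0
seg 0: a=4, c=M0/2=0, d=(M1−M0)/(6·1)=8/165, b=Δ0−h0·(2M0+M1)/6=-503/165
seg 1: a=1, c=M1/2=8/55, d=(M2−M1)/(6·3)=4/45, b=Δ1−h1·(2M1+M2)/6=-479/165
seg 2: a=-4, c=M2/2=52/55, d=(M3−M2)/(6·1)=-52/165, b=Δ2−h2·(2M2+M3)/6=61/165
t_q=5/2 → seg 1, τ=3/2; S=1+-479/165·τ+8/55·τ²+4/45·τ³=-30/11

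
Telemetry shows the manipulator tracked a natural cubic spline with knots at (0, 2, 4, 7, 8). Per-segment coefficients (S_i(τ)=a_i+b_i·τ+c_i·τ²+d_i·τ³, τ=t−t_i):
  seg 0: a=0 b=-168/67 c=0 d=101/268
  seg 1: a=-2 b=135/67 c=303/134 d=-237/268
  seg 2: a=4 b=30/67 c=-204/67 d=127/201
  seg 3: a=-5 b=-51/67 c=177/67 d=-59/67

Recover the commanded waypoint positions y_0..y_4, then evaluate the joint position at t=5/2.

y_0=0 y_1=-2 y_2=4 y_3=-5 y_4=-4
S(5/2) = -1153/2144

y_0 = S_0(0) = a_0 = 0
y_1 = S_1(0) = a_1 = -2
y_2 = S_2(0) = a_2 = 4
y_3 = S_3(0) = a_3 = -5
y_4 = S_3(1) = -4
t_q=5/2 is in segment 1 (τ=1/2); S_1(τ)=-1153/2144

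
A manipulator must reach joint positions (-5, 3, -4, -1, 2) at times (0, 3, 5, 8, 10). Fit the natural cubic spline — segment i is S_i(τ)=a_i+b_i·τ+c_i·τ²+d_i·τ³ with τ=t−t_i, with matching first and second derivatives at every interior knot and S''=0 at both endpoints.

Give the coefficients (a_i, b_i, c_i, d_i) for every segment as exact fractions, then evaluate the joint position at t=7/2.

Δ: Δ0=8/3, Δ1=-7/2, Δ2=1, Δ3=3/2
row 1: diag=10, rhs=-37; c'=1/5, d'=-37/10
row 2: denom=10−2·1/5=48/5; d'=(27−2·-37/10)/(48/5)=43/12
row 3: denom=10−3·5/16=145/16; d'=(3−3·43/12)/(145/16)=-124/145
back: M3=-124/145
back: M2=43/12−5/16·-124/145=335/87
back: M1=-37/10−1/5·335/87=-3889/870
M: M0=0, M1=-3889/870, M2=335/87, M3=-124/145, M4=0
seg 0: a=-5, c=M0/2=0, d=(M1−M0)/(6·3)=-3889/15660, b=Δ0−h0·(2M0+M1)/6=2843/580
seg 1: a=3, c=M1/2=-3889/1740, d=(M2−M1)/(6·2)=2413/3480, b=Δ1−h1·(2M1+M2)/6=-523/290
seg 2: a=-4, c=M2/2=335/174, d=(M3−M2)/(6·3)=-2047/7830, b=Δ2−h2·(2M2+M3)/6=-1054/435
seg 3: a=-1, c=M3/2=-62/145, d=(M4−M3)/(6·2)=31/435, b=Δ3−h3·(2M3+M4)/6=1801/870
t_q=7/2 → seg 1, τ=1/2; S=3+-523/290·τ+-3889/1740·τ²+2413/3480·τ³=15091/9280

  seg 0: a=-5 b=2843/580 c=0 d=-3889/15660
  seg 1: a=3 b=-523/290 c=-3889/1740 d=2413/3480
  seg 2: a=-4 b=-1054/435 c=335/174 d=-2047/7830
  seg 3: a=-1 b=1801/870 c=-62/145 d=31/435
S(7/2) = 15091/9280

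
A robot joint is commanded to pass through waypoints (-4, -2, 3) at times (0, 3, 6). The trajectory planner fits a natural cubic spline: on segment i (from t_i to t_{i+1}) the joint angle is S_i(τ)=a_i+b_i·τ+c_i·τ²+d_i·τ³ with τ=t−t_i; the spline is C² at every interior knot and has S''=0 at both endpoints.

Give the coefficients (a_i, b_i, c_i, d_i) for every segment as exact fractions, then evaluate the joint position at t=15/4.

  seg 0: a=-4 b=5/12 c=0 d=1/36
  seg 1: a=-2 b=7/6 c=1/4 d=-1/36
S(15/4) = -255/256

Δ: Δ0=2/3, Δ1=5/3
row 1: diag=12, rhs=6; c'=1/4, d'=1/2
back: M1=1/2
M: M0=0, M1=1/2, M2=0
seg 0: a=-4, c=M0/2=0, d=(M1−M0)/(6·3)=1/36, b=Δ0−h0·(2M0+M1)/6=5/12
seg 1: a=-2, c=M1/2=1/4, d=(M2−M1)/(6·3)=-1/36, b=Δ1−h1·(2M1+M2)/6=7/6
t_q=15/4 → seg 1, τ=3/4; S=-2+7/6·τ+1/4·τ²+-1/36·τ³=-255/256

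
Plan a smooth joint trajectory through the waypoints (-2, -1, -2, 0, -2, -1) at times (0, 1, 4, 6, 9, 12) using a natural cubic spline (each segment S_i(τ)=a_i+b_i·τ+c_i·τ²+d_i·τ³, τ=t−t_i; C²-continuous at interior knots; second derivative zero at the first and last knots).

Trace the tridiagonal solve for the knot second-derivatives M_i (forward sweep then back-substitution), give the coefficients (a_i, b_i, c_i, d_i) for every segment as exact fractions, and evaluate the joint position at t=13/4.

  seg 0: a=-2 b=1055/833 c=0 d=-222/833
  seg 1: a=-1 b=389/833 c=-666/833 d=3994/22491
  seg 2: a=-2 b=387/833 c=1996/2499 d=-1327/4998
  seg 3: a=0 b=169/357 c=-1985/2499 d=3106/22491
  seg 4: a=-2 b=-1409/2499 c=1121/2499 d=-1121/22491
S(13/4) = -52621/26656

Δ: Δ0=1, Δ1=-1/3, Δ2=1, Δ3=-2/3, Δ4=1/3
row 1: diag=8, rhs=-8; c'=3/8, d'=-1
row 2: denom=10−3·3/8=71/8; d'=(8−3·-1)/(71/8)=88/71
row 3: denom=10−2·16/71=678/71; d'=(-10−2·88/71)/(678/71)=-443/339
row 4: denom=12−3·71/226=2499/226; d'=(6−3·-443/339)/(2499/226)=2242/2499
back: M4=2242/2499
back: M3=-443/339−71/226·2242/2499=-3970/2499
back: M2=88/71−16/71·-3970/2499=3992/2499
back: M1=-1−3/8·3992/2499=-1332/833
M: M0=0, M1=-1332/833, M2=3992/2499, M3=-3970/2499, M4=2242/2499, M5=0
seg 0: a=-2, c=M0/2=0, d=(M1−M0)/(6·1)=-222/833, b=Δ0−h0·(2M0+M1)/6=1055/833
seg 1: a=-1, c=M1/2=-666/833, d=(M2−M1)/(6·3)=3994/22491, b=Δ1−h1·(2M1+M2)/6=389/833
seg 2: a=-2, c=M2/2=1996/2499, d=(M3−M2)/(6·2)=-1327/4998, b=Δ2−h2·(2M2+M3)/6=387/833
seg 3: a=0, c=M3/2=-1985/2499, d=(M4−M3)/(6·3)=3106/22491, b=Δ3−h3·(2M3+M4)/6=169/357
seg 4: a=-2, c=M4/2=1121/2499, d=(M5−M4)/(6·3)=-1121/22491, b=Δ4−h4·(2M4+M5)/6=-1409/2499
t_q=13/4 → seg 1, τ=9/4; S=-1+389/833·τ+-666/833·τ²+3994/22491·τ³=-52621/26656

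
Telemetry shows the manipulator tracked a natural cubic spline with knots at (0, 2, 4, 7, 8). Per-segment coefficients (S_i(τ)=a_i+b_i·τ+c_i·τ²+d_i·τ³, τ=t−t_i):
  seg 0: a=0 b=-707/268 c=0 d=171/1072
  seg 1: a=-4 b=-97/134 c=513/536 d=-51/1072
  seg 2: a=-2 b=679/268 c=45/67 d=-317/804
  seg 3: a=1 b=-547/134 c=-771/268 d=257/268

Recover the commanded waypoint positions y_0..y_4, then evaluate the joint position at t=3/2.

y_0=0 y_1=-4 y_2=-2 y_3=1 y_4=-5
S(3/2) = -29319/8576

y_0 = S_0(0) = a_0 = 0
y_1 = S_1(0) = a_1 = -4
y_2 = S_2(0) = a_2 = -2
y_3 = S_3(0) = a_3 = 1
y_4 = S_3(1) = -5
t_q=3/2 is in segment 0 (τ=3/2); S_0(τ)=-29319/8576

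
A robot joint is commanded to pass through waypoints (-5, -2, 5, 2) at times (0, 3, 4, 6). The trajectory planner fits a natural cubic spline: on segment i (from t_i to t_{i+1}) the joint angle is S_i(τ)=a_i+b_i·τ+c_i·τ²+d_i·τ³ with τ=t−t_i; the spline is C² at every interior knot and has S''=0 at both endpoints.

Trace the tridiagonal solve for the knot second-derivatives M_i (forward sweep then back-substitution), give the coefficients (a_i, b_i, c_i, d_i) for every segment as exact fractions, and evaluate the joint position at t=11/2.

  seg 0: a=-5 b=-173/94 c=0 d=89/282
  seg 1: a=-2 b=314/47 c=267/94 d=-237/94
  seg 2: a=5 b=451/94 c=-222/47 d=37/47
S(11/2) = 1589/376

Δ: Δ0=1, Δ1=7, Δ2=-3/2
row 1: diag=8, rhs=36; c'=1/8, d'=9/2
row 2: denom=6−1·1/8=47/8; d'=(-51−1·9/2)/(47/8)=-444/47
back: M2=-444/47
back: M1=9/2−1/8·-444/47=267/47
M: M0=0, M1=267/47, M2=-444/47, M3=0
seg 0: a=-5, c=M0/2=0, d=(M1−M0)/(6·3)=89/282, b=Δ0−h0·(2M0+M1)/6=-173/94
seg 1: a=-2, c=M1/2=267/94, d=(M2−M1)/(6·1)=-237/94, b=Δ1−h1·(2M1+M2)/6=314/47
seg 2: a=5, c=M2/2=-222/47, d=(M3−M2)/(6·2)=37/47, b=Δ2−h2·(2M2+M3)/6=451/94
t_q=11/2 → seg 2, τ=3/2; S=5+451/94·τ+-222/47·τ²+37/47·τ³=1589/376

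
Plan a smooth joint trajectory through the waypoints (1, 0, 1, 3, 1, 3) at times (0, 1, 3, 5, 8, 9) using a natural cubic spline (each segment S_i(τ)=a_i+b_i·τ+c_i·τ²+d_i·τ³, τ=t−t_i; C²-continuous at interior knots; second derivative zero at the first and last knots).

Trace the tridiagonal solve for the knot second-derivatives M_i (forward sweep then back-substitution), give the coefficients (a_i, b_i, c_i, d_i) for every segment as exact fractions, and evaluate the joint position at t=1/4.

  seg 0: a=1 b=-10739/8796 c=0 d=1943/8796
  seg 1: a=0 b=-2455/4398 c=1943/2932 d=-1175/17592
  seg 2: a=1 b=2839/2199 c=192/733 d=-448/2199
  seg 3: a=3 b=-233/2199 c=-704/733 d=189/733
  seg 4: a=1 b=2404/2199 c=997/733 d=-997/2199
S(1/4) = 131021/187648

Δ: Δ0=-1, Δ1=1/2, Δ2=1, Δ3=-2/3, Δ4=2
row 1: diag=6, rhs=9; c'=1/3, d'=3/2
row 2: denom=8−2·1/3=22/3; d'=(3−2·3/2)/(22/3)=0
row 3: denom=10−2·3/11=104/11; d'=(-10−2·0)/(104/11)=-55/52
row 4: denom=8−3·33/104=733/104; d'=(16−3·-55/52)/(733/104)=1994/733
back: M4=1994/733
back: M3=-55/52−33/104·1994/733=-1408/733
back: M2=0−3/11·-1408/733=384/733
back: M1=3/2−1/3·384/733=1943/1466
M: M0=0, M1=1943/1466, M2=384/733, M3=-1408/733, M4=1994/733, M5=0
seg 0: a=1, c=M0/2=0, d=(M1−M0)/(6·1)=1943/8796, b=Δ0−h0·(2M0+M1)/6=-10739/8796
seg 1: a=0, c=M1/2=1943/2932, d=(M2−M1)/(6·2)=-1175/17592, b=Δ1−h1·(2M1+M2)/6=-2455/4398
seg 2: a=1, c=M2/2=192/733, d=(M3−M2)/(6·2)=-448/2199, b=Δ2−h2·(2M2+M3)/6=2839/2199
seg 3: a=3, c=M3/2=-704/733, d=(M4−M3)/(6·3)=189/733, b=Δ3−h3·(2M3+M4)/6=-233/2199
seg 4: a=1, c=M4/2=997/733, d=(M5−M4)/(6·1)=-997/2199, b=Δ4−h4·(2M4+M5)/6=2404/2199
t_q=1/4 → seg 0, τ=1/4; S=1+-10739/8796·τ+0·τ²+1943/8796·τ³=131021/187648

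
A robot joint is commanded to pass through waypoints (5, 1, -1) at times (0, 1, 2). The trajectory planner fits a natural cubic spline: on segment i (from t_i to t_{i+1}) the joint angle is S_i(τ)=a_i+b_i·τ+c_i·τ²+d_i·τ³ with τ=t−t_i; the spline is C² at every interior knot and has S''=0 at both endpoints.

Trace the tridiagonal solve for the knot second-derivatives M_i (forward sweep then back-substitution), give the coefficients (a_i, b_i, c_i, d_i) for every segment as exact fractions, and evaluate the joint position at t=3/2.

Δ: Δ0=-4, Δ1=-2
row 1: diag=4, rhs=12; c'=1/4, d'=3
back: M1=3
M: M0=0, M1=3, M2=0
seg 0: a=5, c=M0/2=0, d=(M1−M0)/(6·1)=1/2, b=Δ0−h0·(2M0+M1)/6=-9/2
seg 1: a=1, c=M1/2=3/2, d=(M2−M1)/(6·1)=-1/2, b=Δ1−h1·(2M1+M2)/6=-3
t_q=3/2 → seg 1, τ=1/2; S=1+-3·τ+3/2·τ²+-1/2·τ³=-3/16

  seg 0: a=5 b=-9/2 c=0 d=1/2
  seg 1: a=1 b=-3 c=3/2 d=-1/2
S(3/2) = -3/16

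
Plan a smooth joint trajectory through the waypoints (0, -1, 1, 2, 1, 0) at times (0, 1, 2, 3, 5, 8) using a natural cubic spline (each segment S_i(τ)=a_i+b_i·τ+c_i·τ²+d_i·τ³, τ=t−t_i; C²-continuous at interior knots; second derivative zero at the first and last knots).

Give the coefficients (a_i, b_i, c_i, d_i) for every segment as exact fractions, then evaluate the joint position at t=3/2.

  seg 0: a=0 b=-139/75 c=0 d=64/75
  seg 1: a=-1 b=53/75 c=64/25 d=-19/15
  seg 2: a=1 b=152/75 c=-31/25 d=16/75
  seg 3: a=2 b=14/75 c=-3/5 d=77/600
  seg 4: a=1 b=-101/150 c=17/100 d=-17/900
S(3/2) = -33/200

Δ: Δ0=-1, Δ1=2, Δ2=1, Δ3=-1/2, Δ4=-1/3
row 1: diag=4, rhs=18; c'=1/4, d'=9/2
row 2: denom=4−1·1/4=15/4; d'=(-6−1·9/2)/(15/4)=-14/5
row 3: denom=6−1·4/15=86/15; d'=(-9−1·-14/5)/(86/15)=-93/86
row 4: denom=10−2·15/43=400/43; d'=(1−2·-93/86)/(400/43)=17/50
back: M4=17/50
back: M3=-93/86−15/43·17/50=-6/5
back: M2=-14/5−4/15·-6/5=-62/25
back: M1=9/2−1/4·-62/25=128/25
M: M0=0, M1=128/25, M2=-62/25, M3=-6/5, M4=17/50, M5=0
seg 0: a=0, c=M0/2=0, d=(M1−M0)/(6·1)=64/75, b=Δ0−h0·(2M0+M1)/6=-139/75
seg 1: a=-1, c=M1/2=64/25, d=(M2−M1)/(6·1)=-19/15, b=Δ1−h1·(2M1+M2)/6=53/75
seg 2: a=1, c=M2/2=-31/25, d=(M3−M2)/(6·1)=16/75, b=Δ2−h2·(2M2+M3)/6=152/75
seg 3: a=2, c=M3/2=-3/5, d=(M4−M3)/(6·2)=77/600, b=Δ3−h3·(2M3+M4)/6=14/75
seg 4: a=1, c=M4/2=17/100, d=(M5−M4)/(6·3)=-17/900, b=Δ4−h4·(2M4+M5)/6=-101/150
t_q=3/2 → seg 1, τ=1/2; S=-1+53/75·τ+64/25·τ²+-19/15·τ³=-33/200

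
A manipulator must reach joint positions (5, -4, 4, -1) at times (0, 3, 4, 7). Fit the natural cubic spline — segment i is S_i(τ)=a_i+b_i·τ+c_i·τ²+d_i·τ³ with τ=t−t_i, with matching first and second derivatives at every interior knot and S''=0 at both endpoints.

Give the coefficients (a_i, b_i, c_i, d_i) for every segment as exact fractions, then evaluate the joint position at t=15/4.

  seg 0: a=5 b=-482/63 c=0 d=293/567
  seg 1: a=-4 b=397/63 c=293/63 d=-62/21
  seg 2: a=4 b=425/63 c=-265/63 d=265/567
S(15/4) = 1409/672

Δ: Δ0=-3, Δ1=8, Δ2=-5/3
row 1: diag=8, rhs=66; c'=1/8, d'=33/4
row 2: denom=8−1·1/8=63/8; d'=(-58−1·33/4)/(63/8)=-530/63
back: M2=-530/63
back: M1=33/4−1/8·-530/63=586/63
M: M0=0, M1=586/63, M2=-530/63, M3=0
seg 0: a=5, c=M0/2=0, d=(M1−M0)/(6·3)=293/567, b=Δ0−h0·(2M0+M1)/6=-482/63
seg 1: a=-4, c=M1/2=293/63, d=(M2−M1)/(6·1)=-62/21, b=Δ1−h1·(2M1+M2)/6=397/63
seg 2: a=4, c=M2/2=-265/63, d=(M3−M2)/(6·3)=265/567, b=Δ2−h2·(2M2+M3)/6=425/63
t_q=15/4 → seg 1, τ=3/4; S=-4+397/63·τ+293/63·τ²+-62/21·τ³=1409/672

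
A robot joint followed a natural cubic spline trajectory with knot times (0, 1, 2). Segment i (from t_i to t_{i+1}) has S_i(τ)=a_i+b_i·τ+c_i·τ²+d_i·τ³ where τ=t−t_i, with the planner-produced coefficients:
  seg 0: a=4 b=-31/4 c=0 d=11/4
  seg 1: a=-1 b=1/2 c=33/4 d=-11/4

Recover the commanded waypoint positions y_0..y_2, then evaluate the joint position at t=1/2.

y_0 = S_0(0) = a_0 = 4
y_1 = S_1(0) = a_1 = -1
y_2 = S_1(1) = 5
t_q=1/2 is in segment 0 (τ=1/2); S_0(τ)=15/32

y_0=4 y_1=-1 y_2=5
S(1/2) = 15/32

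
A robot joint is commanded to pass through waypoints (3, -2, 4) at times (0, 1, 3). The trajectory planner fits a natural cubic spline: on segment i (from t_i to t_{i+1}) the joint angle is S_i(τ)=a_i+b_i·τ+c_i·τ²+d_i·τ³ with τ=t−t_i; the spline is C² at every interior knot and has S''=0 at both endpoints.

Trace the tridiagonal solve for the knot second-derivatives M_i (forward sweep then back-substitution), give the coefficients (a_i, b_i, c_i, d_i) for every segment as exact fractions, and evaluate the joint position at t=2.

  seg 0: a=3 b=-19/3 c=0 d=4/3
  seg 1: a=-2 b=-7/3 c=4 d=-2/3
S(2) = -1

Δ: Δ0=-5, Δ1=3
row 1: diag=6, rhs=48; c'=1/3, d'=8
back: M1=8
M: M0=0, M1=8, M2=0
seg 0: a=3, c=M0/2=0, d=(M1−M0)/(6·1)=4/3, b=Δ0−h0·(2M0+M1)/6=-19/3
seg 1: a=-2, c=M1/2=4, d=(M2−M1)/(6·2)=-2/3, b=Δ1−h1·(2M1+M2)/6=-7/3
t_q=2 → seg 1, τ=1; S=-2+-7/3·τ+4·τ²+-2/3·τ³=-1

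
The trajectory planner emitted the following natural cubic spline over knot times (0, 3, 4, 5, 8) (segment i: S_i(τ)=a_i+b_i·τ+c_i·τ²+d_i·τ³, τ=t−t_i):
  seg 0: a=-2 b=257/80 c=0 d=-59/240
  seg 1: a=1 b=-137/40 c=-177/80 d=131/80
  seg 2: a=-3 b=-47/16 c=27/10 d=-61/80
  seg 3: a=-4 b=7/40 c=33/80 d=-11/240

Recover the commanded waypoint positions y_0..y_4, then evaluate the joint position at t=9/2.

y_0=-2 y_1=1 y_2=-3 y_3=-4 y_4=-1
S(9/2) = -2489/640

y_0 = S_0(0) = a_0 = -2
y_1 = S_1(0) = a_1 = 1
y_2 = S_2(0) = a_2 = -3
y_3 = S_3(0) = a_3 = -4
y_4 = S_3(3) = -1
t_q=9/2 is in segment 2 (τ=1/2); S_2(τ)=-2489/640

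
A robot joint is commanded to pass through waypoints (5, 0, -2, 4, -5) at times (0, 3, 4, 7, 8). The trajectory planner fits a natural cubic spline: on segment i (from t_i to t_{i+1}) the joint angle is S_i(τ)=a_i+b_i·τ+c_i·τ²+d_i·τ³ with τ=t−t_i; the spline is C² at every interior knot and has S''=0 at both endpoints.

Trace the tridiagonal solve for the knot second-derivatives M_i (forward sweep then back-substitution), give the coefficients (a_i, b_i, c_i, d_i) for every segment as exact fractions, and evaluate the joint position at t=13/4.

Δ: Δ0=-5/3, Δ1=-2, Δ2=2, Δ3=-9
row 1: diag=8, rhs=-2; c'=1/8, d'=-1/4
row 2: denom=8−1·1/8=63/8; d'=(24−1·-1/4)/(63/8)=194/63
row 3: denom=8−3·8/21=48/7; d'=(-66−3·194/63)/(48/7)=-395/36
back: M3=-395/36
back: M2=194/63−8/21·-395/36=196/27
back: M1=-1/4−1/8·196/27=-125/108
M: M0=0, M1=-125/108, M2=196/27, M3=-395/36, M4=0
seg 0: a=5, c=M0/2=0, d=(M1−M0)/(6·3)=-125/1944, b=Δ0−h0·(2M0+M1)/6=-235/216
seg 1: a=0, c=M1/2=-125/216, d=(M2−M1)/(6·1)=101/72, b=Δ1−h1·(2M1+M2)/6=-305/108
seg 2: a=-2, c=M2/2=98/27, d=(M3−M2)/(6·3)=-1969/1944, b=Δ2−h2·(2M2+M3)/6=49/216
seg 3: a=4, c=M3/2=-395/72, d=(M4−M3)/(6·1)=395/216, b=Δ3−h3·(2M3+M4)/6=-577/108
t_q=13/4 → seg 1, τ=1/4; S=0+-305/108·τ+-125/216·τ²+101/72·τ³=-3319/4608

  seg 0: a=5 b=-235/216 c=0 d=-125/1944
  seg 1: a=0 b=-305/108 c=-125/216 d=101/72
  seg 2: a=-2 b=49/216 c=98/27 d=-1969/1944
  seg 3: a=4 b=-577/108 c=-395/72 d=395/216
S(13/4) = -3319/4608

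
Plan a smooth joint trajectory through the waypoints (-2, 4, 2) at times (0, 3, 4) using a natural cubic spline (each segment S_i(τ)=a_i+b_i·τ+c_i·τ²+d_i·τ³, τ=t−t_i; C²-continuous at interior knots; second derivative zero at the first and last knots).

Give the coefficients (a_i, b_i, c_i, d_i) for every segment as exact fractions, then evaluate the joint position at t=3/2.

  seg 0: a=-2 b=7/2 c=0 d=-1/6
  seg 1: a=4 b=-1 c=-3/2 d=1/2
S(3/2) = 43/16

Δ: Δ0=2, Δ1=-2
row 1: diag=8, rhs=-24; c'=1/8, d'=-3
back: M1=-3
M: M0=0, M1=-3, M2=0
seg 0: a=-2, c=M0/2=0, d=(M1−M0)/(6·3)=-1/6, b=Δ0−h0·(2M0+M1)/6=7/2
seg 1: a=4, c=M1/2=-3/2, d=(M2−M1)/(6·1)=1/2, b=Δ1−h1·(2M1+M2)/6=-1
t_q=3/2 → seg 0, τ=3/2; S=-2+7/2·τ+0·τ²+-1/6·τ³=43/16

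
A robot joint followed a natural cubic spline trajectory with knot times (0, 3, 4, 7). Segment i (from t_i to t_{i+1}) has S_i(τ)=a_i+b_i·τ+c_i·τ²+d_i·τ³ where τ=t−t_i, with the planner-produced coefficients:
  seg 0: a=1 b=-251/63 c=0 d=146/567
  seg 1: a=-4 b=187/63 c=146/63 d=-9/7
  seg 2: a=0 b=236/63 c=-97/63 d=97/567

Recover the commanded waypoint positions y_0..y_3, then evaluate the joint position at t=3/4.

y_0 = S_0(0) = a_0 = 1
y_1 = S_1(0) = a_1 = -4
y_2 = S_2(0) = a_2 = 0
y_3 = S_2(3) = 2
t_q=3/4 is in segment 0 (τ=3/4); S_0(τ)=-421/224

y_0=1 y_1=-4 y_2=0 y_3=2
S(3/4) = -421/224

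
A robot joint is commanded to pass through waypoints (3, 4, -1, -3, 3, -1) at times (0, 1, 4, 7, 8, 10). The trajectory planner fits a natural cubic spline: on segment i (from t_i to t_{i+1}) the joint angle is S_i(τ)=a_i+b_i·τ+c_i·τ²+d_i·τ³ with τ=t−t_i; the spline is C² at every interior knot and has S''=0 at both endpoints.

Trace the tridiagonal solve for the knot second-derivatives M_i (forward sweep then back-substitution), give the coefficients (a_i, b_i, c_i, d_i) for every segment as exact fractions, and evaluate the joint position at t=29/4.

  seg 0: a=3 b=4726/3657 c=0 d=-1069/3657
  seg 1: a=4 b=1519/3657 c=-1069/1219 d=223/3657
  seg 2: a=-1 b=-11702/3657 c=-400/1219 d=4288/10971
  seg 3: a=-3 b=19690/3657 c=3888/1219 d=-9412/3657
  seg 4: a=3 b=14782/3657 c=-5524/1219 d=2762/3657
S(29/4) = -29155/19504

Δ: Δ0=1, Δ1=-5/3, Δ2=-2/3, Δ3=6, Δ4=-2
row 1: diag=8, rhs=-16; c'=3/8, d'=-2
row 2: denom=12−3·3/8=87/8; d'=(6−3·-2)/(87/8)=32/29
row 3: denom=8−3·8/29=208/29; d'=(40−3·32/29)/(208/29)=133/26
row 4: denom=6−1·29/208=1219/208; d'=(-48−1·133/26)/(1219/208)=-11048/1219
back: M4=-11048/1219
back: M3=133/26−29/208·-11048/1219=7776/1219
back: M2=32/29−8/29·7776/1219=-800/1219
back: M1=-2−3/8·-800/1219=-2138/1219
M: M0=0, M1=-2138/1219, M2=-800/1219, M3=7776/1219, M4=-11048/1219, M5=0
seg 0: a=3, c=M0/2=0, d=(M1−M0)/(6·1)=-1069/3657, b=Δ0−h0·(2M0+M1)/6=4726/3657
seg 1: a=4, c=M1/2=-1069/1219, d=(M2−M1)/(6·3)=223/3657, b=Δ1−h1·(2M1+M2)/6=1519/3657
seg 2: a=-1, c=M2/2=-400/1219, d=(M3−M2)/(6·3)=4288/10971, b=Δ2−h2·(2M2+M3)/6=-11702/3657
seg 3: a=-3, c=M3/2=3888/1219, d=(M4−M3)/(6·1)=-9412/3657, b=Δ3−h3·(2M3+M4)/6=19690/3657
seg 4: a=3, c=M4/2=-5524/1219, d=(M5−M4)/(6·2)=2762/3657, b=Δ4−h4·(2M4+M5)/6=14782/3657
t_q=29/4 → seg 3, τ=1/4; S=-3+19690/3657·τ+3888/1219·τ²+-9412/3657·τ³=-29155/19504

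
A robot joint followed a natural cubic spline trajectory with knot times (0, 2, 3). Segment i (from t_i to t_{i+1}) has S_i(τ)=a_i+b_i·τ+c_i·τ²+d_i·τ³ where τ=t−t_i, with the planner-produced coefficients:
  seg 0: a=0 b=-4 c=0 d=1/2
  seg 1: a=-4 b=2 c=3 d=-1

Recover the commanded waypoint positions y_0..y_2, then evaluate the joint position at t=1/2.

y_0 = S_0(0) = a_0 = 0
y_1 = S_1(0) = a_1 = -4
y_2 = S_1(1) = 0
t_q=1/2 is in segment 0 (τ=1/2); S_0(τ)=-31/16

y_0=0 y_1=-4 y_2=0
S(1/2) = -31/16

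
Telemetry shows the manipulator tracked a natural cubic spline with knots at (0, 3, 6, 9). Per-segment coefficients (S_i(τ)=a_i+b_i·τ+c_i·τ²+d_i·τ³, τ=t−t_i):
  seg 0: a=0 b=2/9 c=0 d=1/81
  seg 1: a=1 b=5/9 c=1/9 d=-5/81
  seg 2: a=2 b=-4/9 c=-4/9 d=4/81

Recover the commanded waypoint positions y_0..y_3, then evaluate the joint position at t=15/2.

y_0=0 y_1=1 y_2=2 y_3=-2
S(15/2) = 1/2

y_0 = S_0(0) = a_0 = 0
y_1 = S_1(0) = a_1 = 1
y_2 = S_2(0) = a_2 = 2
y_3 = S_2(3) = -2
t_q=15/2 is in segment 2 (τ=3/2); S_2(τ)=1/2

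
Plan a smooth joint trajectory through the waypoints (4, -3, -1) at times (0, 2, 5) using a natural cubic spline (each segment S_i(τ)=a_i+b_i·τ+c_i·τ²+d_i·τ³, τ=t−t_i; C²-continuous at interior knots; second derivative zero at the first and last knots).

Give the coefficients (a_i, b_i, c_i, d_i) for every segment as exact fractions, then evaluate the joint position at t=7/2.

  seg 0: a=4 b=-13/3 c=0 d=5/24
  seg 1: a=-3 b=-11/6 c=5/4 d=-5/36
S(7/2) = -109/32

Δ: Δ0=-7/2, Δ1=2/3
row 1: diag=10, rhs=25; c'=3/10, d'=5/2
back: M1=5/2
M: M0=0, M1=5/2, M2=0
seg 0: a=4, c=M0/2=0, d=(M1−M0)/(6·2)=5/24, b=Δ0−h0·(2M0+M1)/6=-13/3
seg 1: a=-3, c=M1/2=5/4, d=(M2−M1)/(6·3)=-5/36, b=Δ1−h1·(2M1+M2)/6=-11/6
t_q=7/2 → seg 1, τ=3/2; S=-3+-11/6·τ+5/4·τ²+-5/36·τ³=-109/32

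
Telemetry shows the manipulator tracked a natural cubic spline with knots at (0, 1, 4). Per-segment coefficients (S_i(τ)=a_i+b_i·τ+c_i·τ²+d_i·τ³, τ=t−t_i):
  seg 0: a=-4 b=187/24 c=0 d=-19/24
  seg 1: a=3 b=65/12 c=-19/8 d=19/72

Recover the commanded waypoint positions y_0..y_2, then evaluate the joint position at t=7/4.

y_0 = S_0(0) = a_0 = -4
y_1 = S_1(0) = a_1 = 3
y_2 = S_1(3) = 5
t_q=7/4 is in segment 1 (τ=3/4); S_1(τ)=2989/512

y_0=-4 y_1=3 y_2=5
S(7/4) = 2989/512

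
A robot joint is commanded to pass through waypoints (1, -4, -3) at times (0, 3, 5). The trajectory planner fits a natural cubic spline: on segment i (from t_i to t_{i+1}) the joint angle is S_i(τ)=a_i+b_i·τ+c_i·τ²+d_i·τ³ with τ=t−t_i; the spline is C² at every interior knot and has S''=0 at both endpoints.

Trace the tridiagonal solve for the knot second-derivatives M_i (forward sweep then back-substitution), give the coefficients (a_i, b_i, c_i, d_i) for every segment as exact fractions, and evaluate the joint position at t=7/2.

  seg 0: a=1 b=-139/60 c=0 d=13/180
  seg 1: a=-4 b=-11/30 c=13/20 d=-13/120
S(7/2) = -1291/320

Δ: Δ0=-5/3, Δ1=1/2
row 1: diag=10, rhs=13; c'=1/5, d'=13/10
back: M1=13/10
M: M0=0, M1=13/10, M2=0
seg 0: a=1, c=M0/2=0, d=(M1−M0)/(6·3)=13/180, b=Δ0−h0·(2M0+M1)/6=-139/60
seg 1: a=-4, c=M1/2=13/20, d=(M2−M1)/(6·2)=-13/120, b=Δ1−h1·(2M1+M2)/6=-11/30
t_q=7/2 → seg 1, τ=1/2; S=-4+-11/30·τ+13/20·τ²+-13/120·τ³=-1291/320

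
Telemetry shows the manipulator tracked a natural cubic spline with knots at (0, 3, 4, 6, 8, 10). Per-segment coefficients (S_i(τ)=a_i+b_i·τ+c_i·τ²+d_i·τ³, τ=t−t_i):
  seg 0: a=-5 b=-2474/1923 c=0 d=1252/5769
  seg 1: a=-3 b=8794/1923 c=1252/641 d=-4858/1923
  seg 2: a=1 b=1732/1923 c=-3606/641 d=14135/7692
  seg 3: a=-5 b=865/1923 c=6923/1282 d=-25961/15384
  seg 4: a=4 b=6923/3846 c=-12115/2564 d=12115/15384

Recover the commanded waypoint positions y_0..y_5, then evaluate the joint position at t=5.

y_0 = S_0(0) = a_0 = -5
y_1 = S_1(0) = a_1 = -3
y_2 = S_2(0) = a_2 = 1
y_3 = S_3(0) = a_3 = -5
y_4 = S_4(0) = a_4 = 4
y_5 = S_4(2) = -5
t_q=5 is in segment 2 (τ=1); S_2(τ)=-4839/2564

y_0=-5 y_1=-3 y_2=1 y_3=-5 y_4=4 y_5=-5
S(5) = -4839/2564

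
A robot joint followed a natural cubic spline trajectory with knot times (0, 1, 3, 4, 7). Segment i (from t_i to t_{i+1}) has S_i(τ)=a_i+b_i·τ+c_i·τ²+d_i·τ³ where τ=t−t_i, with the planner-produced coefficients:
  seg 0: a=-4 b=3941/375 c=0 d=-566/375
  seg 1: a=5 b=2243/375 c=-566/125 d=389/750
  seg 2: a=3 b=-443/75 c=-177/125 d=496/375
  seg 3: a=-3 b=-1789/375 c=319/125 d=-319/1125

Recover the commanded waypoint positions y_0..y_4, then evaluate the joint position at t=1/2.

y_0=-4 y_1=5 y_2=3 y_3=-3 y_4=-2
S(1/2) = 533/500

y_0 = S_0(0) = a_0 = -4
y_1 = S_1(0) = a_1 = 5
y_2 = S_2(0) = a_2 = 3
y_3 = S_3(0) = a_3 = -3
y_4 = S_3(3) = -2
t_q=1/2 is in segment 0 (τ=1/2); S_0(τ)=533/500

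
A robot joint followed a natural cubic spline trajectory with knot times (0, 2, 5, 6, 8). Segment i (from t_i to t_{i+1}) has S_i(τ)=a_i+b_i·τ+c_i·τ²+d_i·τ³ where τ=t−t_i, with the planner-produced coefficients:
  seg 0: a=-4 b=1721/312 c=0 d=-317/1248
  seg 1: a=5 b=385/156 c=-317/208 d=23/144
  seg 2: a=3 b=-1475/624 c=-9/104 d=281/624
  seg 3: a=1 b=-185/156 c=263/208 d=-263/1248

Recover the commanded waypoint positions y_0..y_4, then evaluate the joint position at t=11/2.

y_0 = S_0(0) = a_0 = -4
y_1 = S_1(0) = a_1 = 5
y_2 = S_2(0) = a_2 = 3
y_3 = S_3(0) = a_3 = 1
y_4 = S_3(2) = 2
t_q=11/2 is in segment 2 (τ=1/2); S_2(τ)=3083/1664

y_0=-4 y_1=5 y_2=3 y_3=1 y_4=2
S(11/2) = 3083/1664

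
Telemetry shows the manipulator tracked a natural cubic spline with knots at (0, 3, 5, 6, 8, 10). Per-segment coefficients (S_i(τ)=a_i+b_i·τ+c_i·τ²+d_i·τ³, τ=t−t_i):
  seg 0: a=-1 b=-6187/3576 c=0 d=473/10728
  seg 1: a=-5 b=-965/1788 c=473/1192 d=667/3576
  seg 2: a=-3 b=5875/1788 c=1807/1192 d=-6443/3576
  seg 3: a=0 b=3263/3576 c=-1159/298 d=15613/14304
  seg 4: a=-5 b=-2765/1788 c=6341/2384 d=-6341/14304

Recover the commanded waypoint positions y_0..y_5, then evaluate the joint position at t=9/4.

y_0=-1 y_1=-5 y_2=-3 y_3=0 y_4=-5 y_5=-1
S(9/4) = -334951/76288

y_0 = S_0(0) = a_0 = -1
y_1 = S_1(0) = a_1 = -5
y_2 = S_2(0) = a_2 = -3
y_3 = S_3(0) = a_3 = 0
y_4 = S_4(0) = a_4 = -5
y_5 = S_4(2) = -1
t_q=9/4 is in segment 0 (τ=9/4); S_0(τ)=-334951/76288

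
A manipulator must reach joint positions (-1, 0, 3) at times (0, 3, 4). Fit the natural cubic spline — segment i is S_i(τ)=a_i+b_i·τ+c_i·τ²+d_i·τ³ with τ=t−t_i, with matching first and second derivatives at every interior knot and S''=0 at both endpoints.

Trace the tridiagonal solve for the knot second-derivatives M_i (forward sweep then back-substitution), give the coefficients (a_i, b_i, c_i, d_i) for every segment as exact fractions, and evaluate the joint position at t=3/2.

Δ: Δ0=1/3, Δ1=3
row 1: diag=8, rhs=16; c'=1/8, d'=2
back: M1=2
M: M0=0, M1=2, M2=0
seg 0: a=-1, c=M0/2=0, d=(M1−M0)/(6·3)=1/9, b=Δ0−h0·(2M0+M1)/6=-2/3
seg 1: a=0, c=M1/2=1, d=(M2−M1)/(6·1)=-1/3, b=Δ1−h1·(2M1+M2)/6=7/3
t_q=3/2 → seg 0, τ=3/2; S=-1+-2/3·τ+0·τ²+1/9·τ³=-13/8

  seg 0: a=-1 b=-2/3 c=0 d=1/9
  seg 1: a=0 b=7/3 c=1 d=-1/3
S(3/2) = -13/8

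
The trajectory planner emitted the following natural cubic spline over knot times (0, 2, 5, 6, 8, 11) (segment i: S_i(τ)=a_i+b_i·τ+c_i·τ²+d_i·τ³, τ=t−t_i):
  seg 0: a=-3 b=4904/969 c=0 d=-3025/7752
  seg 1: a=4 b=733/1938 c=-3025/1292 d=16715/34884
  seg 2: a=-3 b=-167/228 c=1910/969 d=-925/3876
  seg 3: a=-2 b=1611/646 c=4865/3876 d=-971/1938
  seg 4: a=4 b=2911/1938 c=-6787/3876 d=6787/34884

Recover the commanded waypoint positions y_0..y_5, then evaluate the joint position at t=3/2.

y_0 = S_0(0) = a_0 = -3
y_1 = S_1(0) = a_1 = 4
y_2 = S_2(0) = a_2 = -3
y_3 = S_3(0) = a_3 = -2
y_4 = S_4(0) = a_4 = 4
y_5 = S_4(3) = -2
t_q=3/2 is in segment 0 (τ=3/2); S_0(τ)=67687/20672

y_0=-3 y_1=4 y_2=-3 y_3=-2 y_4=4 y_5=-2
S(3/2) = 67687/20672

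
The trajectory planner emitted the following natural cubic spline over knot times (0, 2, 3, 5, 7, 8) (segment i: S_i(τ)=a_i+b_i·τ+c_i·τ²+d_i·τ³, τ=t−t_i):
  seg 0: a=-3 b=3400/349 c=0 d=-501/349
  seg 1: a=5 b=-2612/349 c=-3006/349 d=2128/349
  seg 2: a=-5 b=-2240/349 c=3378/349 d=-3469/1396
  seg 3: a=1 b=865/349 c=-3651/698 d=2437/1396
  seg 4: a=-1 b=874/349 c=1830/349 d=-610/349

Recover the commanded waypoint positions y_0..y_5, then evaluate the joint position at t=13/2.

y_0=-3 y_1=5 y_2=-5 y_3=1 y_4=-1 y_5=5
S(13/2) = -12949/11168

y_0 = S_0(0) = a_0 = -3
y_1 = S_1(0) = a_1 = 5
y_2 = S_2(0) = a_2 = -5
y_3 = S_3(0) = a_3 = 1
y_4 = S_4(0) = a_4 = -1
y_5 = S_4(1) = 5
t_q=13/2 is in segment 3 (τ=3/2); S_3(τ)=-12949/11168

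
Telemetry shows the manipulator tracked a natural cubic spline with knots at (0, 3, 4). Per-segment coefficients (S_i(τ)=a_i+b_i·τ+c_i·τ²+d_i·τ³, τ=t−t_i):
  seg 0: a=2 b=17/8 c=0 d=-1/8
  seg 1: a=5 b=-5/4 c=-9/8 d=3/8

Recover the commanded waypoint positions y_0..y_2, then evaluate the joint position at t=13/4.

y_0=2 y_1=5 y_2=3
S(13/4) = 2367/512

y_0 = S_0(0) = a_0 = 2
y_1 = S_1(0) = a_1 = 5
y_2 = S_1(1) = 3
t_q=13/4 is in segment 1 (τ=1/4); S_1(τ)=2367/512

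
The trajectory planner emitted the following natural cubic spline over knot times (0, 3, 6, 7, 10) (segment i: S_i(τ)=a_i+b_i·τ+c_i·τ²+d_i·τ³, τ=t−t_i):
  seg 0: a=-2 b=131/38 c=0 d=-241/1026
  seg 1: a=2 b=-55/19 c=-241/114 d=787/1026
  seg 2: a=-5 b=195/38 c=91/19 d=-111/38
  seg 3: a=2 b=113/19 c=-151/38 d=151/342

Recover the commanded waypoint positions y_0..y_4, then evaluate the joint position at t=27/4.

y_0=-2 y_1=2 y_2=-5 y_3=2 y_4=-4
S(27/4) = 755/2432

y_0 = S_0(0) = a_0 = -2
y_1 = S_1(0) = a_1 = 2
y_2 = S_2(0) = a_2 = -5
y_3 = S_3(0) = a_3 = 2
y_4 = S_3(3) = -4
t_q=27/4 is in segment 2 (τ=3/4); S_2(τ)=755/2432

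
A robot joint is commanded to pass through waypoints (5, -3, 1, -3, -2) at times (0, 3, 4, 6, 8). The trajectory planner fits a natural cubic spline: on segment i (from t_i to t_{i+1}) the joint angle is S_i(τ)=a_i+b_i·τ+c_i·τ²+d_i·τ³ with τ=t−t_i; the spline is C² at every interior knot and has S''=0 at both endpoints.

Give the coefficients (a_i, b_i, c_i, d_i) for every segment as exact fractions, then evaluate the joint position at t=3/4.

Δ: Δ0=-8/3, Δ1=4, Δ2=-2, Δ3=1/2
row 1: diag=8, rhs=40; c'=1/8, d'=5
row 2: denom=6−1·1/8=47/8; d'=(-36−1·5)/(47/8)=-328/47
row 3: denom=8−2·16/47=344/47; d'=(15−2·-328/47)/(344/47)=1361/344
back: M3=1361/344
back: M2=-328/47−16/47·1361/344=-358/43
back: M1=5−1/8·-358/43=1039/172
M: M0=0, M1=1039/172, M2=-358/43, M3=1361/344, M4=0
seg 0: a=5, c=M0/2=0, d=(M1−M0)/(6·3)=1039/3096, b=Δ0−h0·(2M0+M1)/6=-5869/1032
seg 1: a=-3, c=M1/2=1039/344, d=(M2−M1)/(6·1)=-2471/1032, b=Δ1−h1·(2M1+M2)/6=1741/516
seg 2: a=1, c=M2/2=-179/43, d=(M3−M2)/(6·2)=4225/4128, b=Δ2−h2·(2M2+M3)/6=2303/1032
seg 3: a=-3, c=M3/2=1361/688, d=(M4−M3)/(6·2)=-1361/4128, b=Δ3−h3·(2M3+M4)/6=-1103/516
t_q=3/4 → seg 0, τ=3/4; S=5+-5869/1032·τ+0·τ²+1039/3096·τ³=19293/22016

  seg 0: a=5 b=-5869/1032 c=0 d=1039/3096
  seg 1: a=-3 b=1741/516 c=1039/344 d=-2471/1032
  seg 2: a=1 b=2303/1032 c=-179/43 d=4225/4128
  seg 3: a=-3 b=-1103/516 c=1361/688 d=-1361/4128
S(3/4) = 19293/22016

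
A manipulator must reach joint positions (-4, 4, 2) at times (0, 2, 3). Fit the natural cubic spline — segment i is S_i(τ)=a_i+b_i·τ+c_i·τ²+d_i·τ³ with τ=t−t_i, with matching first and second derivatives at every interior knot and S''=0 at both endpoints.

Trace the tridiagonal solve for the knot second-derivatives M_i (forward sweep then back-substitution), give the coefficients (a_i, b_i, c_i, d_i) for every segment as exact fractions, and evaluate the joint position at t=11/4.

  seg 0: a=-4 b=6 c=0 d=-1/2
  seg 1: a=4 b=0 c=-3 d=1
S(11/4) = 175/64

Δ: Δ0=4, Δ1=-2
row 1: diag=6, rhs=-36; c'=1/6, d'=-6
back: M1=-6
M: M0=0, M1=-6, M2=0
seg 0: a=-4, c=M0/2=0, d=(M1−M0)/(6·2)=-1/2, b=Δ0−h0·(2M0+M1)/6=6
seg 1: a=4, c=M1/2=-3, d=(M2−M1)/(6·1)=1, b=Δ1−h1·(2M1+M2)/6=0
t_q=11/4 → seg 1, τ=3/4; S=4+0·τ+-3·τ²+1·τ³=175/64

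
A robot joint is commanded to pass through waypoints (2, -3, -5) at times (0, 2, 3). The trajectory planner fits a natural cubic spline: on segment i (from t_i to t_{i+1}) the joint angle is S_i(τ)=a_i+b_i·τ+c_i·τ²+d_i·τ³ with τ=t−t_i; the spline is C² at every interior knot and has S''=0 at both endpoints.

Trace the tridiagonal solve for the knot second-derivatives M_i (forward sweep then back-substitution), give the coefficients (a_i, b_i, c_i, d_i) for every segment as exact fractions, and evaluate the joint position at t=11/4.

Δ: Δ0=-5/2, Δ1=-2
row 1: diag=6, rhs=3; c'=1/6, d'=1/2
back: M1=1/2
M: M0=0, M1=1/2, M2=0
seg 0: a=2, c=M0/2=0, d=(M1−M0)/(6·2)=1/24, b=Δ0−h0·(2M0+M1)/6=-8/3
seg 1: a=-3, c=M1/2=1/4, d=(M2−M1)/(6·1)=-1/12, b=Δ1−h1·(2M1+M2)/6=-13/6
t_q=11/4 → seg 1, τ=3/4; S=-3+-13/6·τ+1/4·τ²+-1/12·τ³=-1157/256

  seg 0: a=2 b=-8/3 c=0 d=1/24
  seg 1: a=-3 b=-13/6 c=1/4 d=-1/12
S(11/4) = -1157/256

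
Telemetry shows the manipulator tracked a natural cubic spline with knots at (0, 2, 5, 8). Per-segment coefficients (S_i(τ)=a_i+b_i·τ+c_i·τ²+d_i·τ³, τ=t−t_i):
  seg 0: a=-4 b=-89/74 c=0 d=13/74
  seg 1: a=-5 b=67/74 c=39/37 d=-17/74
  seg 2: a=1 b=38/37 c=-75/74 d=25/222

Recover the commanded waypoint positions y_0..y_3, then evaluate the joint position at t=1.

y_0 = S_0(0) = a_0 = -4
y_1 = S_1(0) = a_1 = -5
y_2 = S_2(0) = a_2 = 1
y_3 = S_2(3) = -2
t_q=1 is in segment 0 (τ=1); S_0(τ)=-186/37

y_0=-4 y_1=-5 y_2=1 y_3=-2
S(1) = -186/37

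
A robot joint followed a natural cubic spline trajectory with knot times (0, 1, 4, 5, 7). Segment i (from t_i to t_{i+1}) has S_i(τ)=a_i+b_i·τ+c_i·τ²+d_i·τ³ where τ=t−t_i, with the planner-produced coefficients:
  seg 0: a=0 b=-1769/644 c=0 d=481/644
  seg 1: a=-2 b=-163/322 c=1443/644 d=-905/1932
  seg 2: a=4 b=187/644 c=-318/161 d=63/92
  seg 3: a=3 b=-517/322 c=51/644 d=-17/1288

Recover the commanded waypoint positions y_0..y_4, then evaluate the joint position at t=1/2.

y_0=0 y_1=-2 y_2=4 y_3=3 y_4=0
S(1/2) = -6595/5152

y_0 = S_0(0) = a_0 = 0
y_1 = S_1(0) = a_1 = -2
y_2 = S_2(0) = a_2 = 4
y_3 = S_3(0) = a_3 = 3
y_4 = S_3(2) = 0
t_q=1/2 is in segment 0 (τ=1/2); S_0(τ)=-6595/5152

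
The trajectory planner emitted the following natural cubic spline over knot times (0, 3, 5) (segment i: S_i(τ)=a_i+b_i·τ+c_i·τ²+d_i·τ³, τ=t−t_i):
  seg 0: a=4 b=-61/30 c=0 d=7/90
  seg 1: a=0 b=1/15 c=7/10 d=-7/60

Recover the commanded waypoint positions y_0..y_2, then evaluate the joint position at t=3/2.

y_0 = S_0(0) = a_0 = 4
y_1 = S_1(0) = a_1 = 0
y_2 = S_1(2) = 2
t_q=3/2 is in segment 0 (τ=3/2); S_0(τ)=97/80

y_0=4 y_1=0 y_2=2
S(3/2) = 97/80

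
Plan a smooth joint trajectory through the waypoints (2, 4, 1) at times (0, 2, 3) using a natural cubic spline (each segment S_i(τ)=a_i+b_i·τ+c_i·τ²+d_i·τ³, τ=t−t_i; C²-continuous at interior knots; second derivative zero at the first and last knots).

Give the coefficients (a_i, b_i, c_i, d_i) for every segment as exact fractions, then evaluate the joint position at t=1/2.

  seg 0: a=2 b=7/3 c=0 d=-1/3
  seg 1: a=4 b=-5/3 c=-2 d=2/3
S(1/2) = 25/8

Δ: Δ0=1, Δ1=-3
row 1: diag=6, rhs=-24; c'=1/6, d'=-4
back: M1=-4
M: M0=0, M1=-4, M2=0
seg 0: a=2, c=M0/2=0, d=(M1−M0)/(6·2)=-1/3, b=Δ0−h0·(2M0+M1)/6=7/3
seg 1: a=4, c=M1/2=-2, d=(M2−M1)/(6·1)=2/3, b=Δ1−h1·(2M1+M2)/6=-5/3
t_q=1/2 → seg 0, τ=1/2; S=2+7/3·τ+0·τ²+-1/3·τ³=25/8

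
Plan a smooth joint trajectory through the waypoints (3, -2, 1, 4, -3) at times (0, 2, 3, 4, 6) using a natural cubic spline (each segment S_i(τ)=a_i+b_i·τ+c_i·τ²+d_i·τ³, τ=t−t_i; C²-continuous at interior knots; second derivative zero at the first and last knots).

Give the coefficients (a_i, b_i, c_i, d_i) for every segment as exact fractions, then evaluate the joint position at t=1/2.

  seg 0: a=3 b=-95/22 c=0 d=5/11
  seg 1: a=-2 b=25/22 c=30/11 d=-19/22
  seg 2: a=1 b=4 c=3/22 d=-25/22
  seg 3: a=4 b=19/22 c=-36/11 d=6/11
S(1/2) = 79/88

Δ: Δ0=-5/2, Δ1=3, Δ2=3, Δ3=-7/2
row 1: diag=6, rhs=33; c'=1/6, d'=11/2
row 2: denom=4−1·1/6=23/6; d'=(0−1·11/2)/(23/6)=-33/23
row 3: denom=6−1·6/23=132/23; d'=(-39−1·-33/23)/(132/23)=-72/11
back: M3=-72/11
back: M2=-33/23−6/23·-72/11=3/11
back: M1=11/2−1/6·3/11=60/11
M: M0=0, M1=60/11, M2=3/11, M3=-72/11, M4=0
seg 0: a=3, c=M0/2=0, d=(M1−M0)/(6·2)=5/11, b=Δ0−h0·(2M0+M1)/6=-95/22
seg 1: a=-2, c=M1/2=30/11, d=(M2−M1)/(6·1)=-19/22, b=Δ1−h1·(2M1+M2)/6=25/22
seg 2: a=1, c=M2/2=3/22, d=(M3−M2)/(6·1)=-25/22, b=Δ2−h2·(2M2+M3)/6=4
seg 3: a=4, c=M3/2=-36/11, d=(M4−M3)/(6·2)=6/11, b=Δ3−h3·(2M3+M4)/6=19/22
t_q=1/2 → seg 0, τ=1/2; S=3+-95/22·τ+0·τ²+5/11·τ³=79/88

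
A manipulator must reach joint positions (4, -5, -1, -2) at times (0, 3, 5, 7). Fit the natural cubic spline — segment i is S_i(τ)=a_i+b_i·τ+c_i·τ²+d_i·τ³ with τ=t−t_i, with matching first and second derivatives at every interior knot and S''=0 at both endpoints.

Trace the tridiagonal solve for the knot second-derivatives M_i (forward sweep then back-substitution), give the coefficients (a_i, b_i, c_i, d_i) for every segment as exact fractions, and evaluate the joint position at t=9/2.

Δ: Δ0=-3, Δ1=2, Δ2=-1/2
row 1: diag=10, rhs=30; c'=1/5, d'=3
row 2: denom=8−2·1/5=38/5; d'=(-15−2·3)/(38/5)=-105/38
back: M2=-105/38
back: M1=3−1/5·-105/38=135/38
M: M0=0, M1=135/38, M2=-105/38, M3=0
seg 0: a=4, c=M0/2=0, d=(M1−M0)/(6·3)=15/76, b=Δ0−h0·(2M0+M1)/6=-363/76
seg 1: a=-5, c=M1/2=135/76, d=(M2−M1)/(6·2)=-10/19, b=Δ1−h1·(2M1+M2)/6=21/38
seg 2: a=-1, c=M2/2=-105/76, d=(M3−M2)/(6·2)=35/152, b=Δ2−h2·(2M2+M3)/6=51/38
t_q=9/2 → seg 1, τ=3/2; S=-5+21/38·τ+135/76·τ²+-10/19·τ³=-593/304

  seg 0: a=4 b=-363/76 c=0 d=15/76
  seg 1: a=-5 b=21/38 c=135/76 d=-10/19
  seg 2: a=-1 b=51/38 c=-105/76 d=35/152
S(9/2) = -593/304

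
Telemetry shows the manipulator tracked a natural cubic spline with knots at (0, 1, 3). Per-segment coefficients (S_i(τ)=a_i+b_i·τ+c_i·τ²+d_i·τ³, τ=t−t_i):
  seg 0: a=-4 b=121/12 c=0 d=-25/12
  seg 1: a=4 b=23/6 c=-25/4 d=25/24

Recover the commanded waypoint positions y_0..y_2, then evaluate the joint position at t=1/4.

y_0 = S_0(0) = a_0 = -4
y_1 = S_1(0) = a_1 = 4
y_2 = S_1(2) = -5
t_q=1/4 is in segment 0 (τ=1/4); S_0(τ)=-387/256

y_0=-4 y_1=4 y_2=-5
S(1/4) = -387/256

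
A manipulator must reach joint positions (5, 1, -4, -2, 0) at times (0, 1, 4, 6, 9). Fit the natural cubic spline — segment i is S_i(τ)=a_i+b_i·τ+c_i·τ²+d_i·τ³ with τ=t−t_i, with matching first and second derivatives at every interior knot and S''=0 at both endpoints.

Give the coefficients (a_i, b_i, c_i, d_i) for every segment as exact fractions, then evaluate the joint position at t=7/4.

Δ: Δ0=-4, Δ1=-5/3, Δ2=1, Δ3=2/3
row 1: diag=8, rhs=14; c'=3/8, d'=7/4
row 2: denom=10−3·3/8=71/8; d'=(16−3·7/4)/(71/8)=86/71
row 3: denom=10−2·16/71=678/71; d'=(-2−2·86/71)/(678/71)=-157/339
back: M3=-157/339
back: M2=86/71−16/71·-157/339=446/339
back: M1=7/4−3/8·446/339=142/113
M: M0=0, M1=142/113, M2=446/339, M3=-157/339, M4=0
seg 0: a=5, c=M0/2=0, d=(M1−M0)/(6·1)=71/339, b=Δ0−h0·(2M0+M1)/6=-1427/339
seg 1: a=1, c=M1/2=71/113, d=(M2−M1)/(6·3)=10/3051, b=Δ1−h1·(2M1+M2)/6=-1214/339
seg 2: a=-4, c=M2/2=223/339, d=(M3−M2)/(6·2)=-67/452, b=Δ2−h2·(2M2+M3)/6=94/339
seg 3: a=-2, c=M3/2=-157/678, d=(M4−M3)/(6·3)=157/6102, b=Δ3−h3·(2M3+M4)/6=383/339
t_q=7/4 → seg 1, τ=3/4; S=1+-1214/339·τ+71/113·τ²+10/3051·τ³=-4813/3616

  seg 0: a=5 b=-1427/339 c=0 d=71/339
  seg 1: a=1 b=-1214/339 c=71/113 d=10/3051
  seg 2: a=-4 b=94/339 c=223/339 d=-67/452
  seg 3: a=-2 b=383/339 c=-157/678 d=157/6102
S(7/4) = -4813/3616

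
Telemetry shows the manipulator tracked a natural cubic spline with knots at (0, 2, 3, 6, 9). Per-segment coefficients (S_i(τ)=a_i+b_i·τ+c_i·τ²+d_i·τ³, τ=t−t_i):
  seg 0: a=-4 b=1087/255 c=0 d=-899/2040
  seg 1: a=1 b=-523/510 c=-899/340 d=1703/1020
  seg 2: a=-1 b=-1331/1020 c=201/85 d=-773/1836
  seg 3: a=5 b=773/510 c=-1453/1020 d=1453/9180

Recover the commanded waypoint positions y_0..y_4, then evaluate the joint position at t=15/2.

y_0 = S_0(0) = a_0 = -4
y_1 = S_1(0) = a_1 = 1
y_2 = S_2(0) = a_2 = -1
y_3 = S_3(0) = a_3 = 5
y_4 = S_3(3) = 1
t_q=15/2 is in segment 3 (τ=3/2); S_3(τ)=12519/2720

y_0=-4 y_1=1 y_2=-1 y_3=5 y_4=1
S(15/2) = 12519/2720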